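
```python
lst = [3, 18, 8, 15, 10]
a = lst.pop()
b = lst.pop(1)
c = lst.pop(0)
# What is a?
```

After line 1: lst = [3, 18, 8, 15, 10]
After line 2 (pop() -> a = 10): lst = [3, 18, 8, 15]
After line 3 (pop(1) -> b = 18): lst = [3, 8, 15]
After line 4 (pop(0) -> c = 3): lst = [8, 15]

10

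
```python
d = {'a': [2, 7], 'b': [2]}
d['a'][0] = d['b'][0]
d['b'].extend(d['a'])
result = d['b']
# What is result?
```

After line 1: d = {'a': [2, 7], 'b': [2]}
After line 2 (a[0] = b[0] = 2): d = {'a': [2, 7], 'b': [2]}
After line 3 (b.extend(a) appends [2, 7]): d = {'a': [2, 7], 'b': [2, 2, 7]}
After line 4: result = d['b'] = [2, 2, 7]

[2, 2, 7]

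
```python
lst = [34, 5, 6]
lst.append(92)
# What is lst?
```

[34, 5, 6, 92]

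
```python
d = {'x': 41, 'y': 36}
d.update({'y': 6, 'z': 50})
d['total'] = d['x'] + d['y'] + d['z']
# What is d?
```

After line 1: d = {'x': 41, 'y': 36}
After line 2 (y overwritten, z added): d = {'x': 41, 'y': 6, 'z': 50}
After line 3 (total = 41 + 6 + 50 = 97): d = {'x': 41, 'y': 6, 'z': 50, 'total': 97}

{'x': 41, 'y': 6, 'z': 50, 'total': 97}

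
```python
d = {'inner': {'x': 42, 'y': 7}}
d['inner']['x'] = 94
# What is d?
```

After line 1: d = {'inner': {'x': 42, 'y': 7}}
After line 2 (inner x overwritten): d = {'inner': {'x': 94, 'y': 7}}

{'inner': {'x': 94, 'y': 7}}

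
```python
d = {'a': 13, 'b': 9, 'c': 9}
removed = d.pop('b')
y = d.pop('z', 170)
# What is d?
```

After line 1: d = {'a': 13, 'b': 9, 'c': 9}
After line 2 (pop 'b' returns 9): d = {'a': 13, 'c': 9}, removed = 9
After line 3 (pop 'z' missing, returns default 170): d = {'a': 13, 'c': 9}, y = 170

{'a': 13, 'c': 9}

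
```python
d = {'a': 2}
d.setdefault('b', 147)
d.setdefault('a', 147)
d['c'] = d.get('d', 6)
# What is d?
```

After line 1: d = {'a': 2}
After line 2 (setdefault adds 'b'=147): d = {'a': 2, 'b': 147}
After line 3 (setdefault 'a' no-op, already exists): d = {'a': 2, 'b': 147}
After line 4 (get('d', 6) returns default since 'd' not in d): d = {'a': 2, 'b': 147, 'c': 6}

{'a': 2, 'b': 147, 'c': 6}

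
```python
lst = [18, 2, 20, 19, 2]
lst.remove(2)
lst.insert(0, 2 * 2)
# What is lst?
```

After line 1: lst = [18, 2, 20, 19, 2]
After line 2 (remove first 2): lst = [18, 20, 19, 2]
After line 3 (insert 4 at index 0): lst = [4, 18, 20, 19, 2]

[4, 18, 20, 19, 2]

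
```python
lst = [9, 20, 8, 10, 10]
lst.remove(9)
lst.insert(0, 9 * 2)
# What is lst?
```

After line 1: lst = [9, 20, 8, 10, 10]
After line 2 (remove first 9): lst = [20, 8, 10, 10]
After line 3 (insert 18 at index 0): lst = [18, 20, 8, 10, 10]

[18, 20, 8, 10, 10]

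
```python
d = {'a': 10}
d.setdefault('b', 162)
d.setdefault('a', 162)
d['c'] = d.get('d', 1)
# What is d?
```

After line 1: d = {'a': 10}
After line 2 (setdefault adds 'b'=162): d = {'a': 10, 'b': 162}
After line 3 (setdefault 'a' no-op, already exists): d = {'a': 10, 'b': 162}
After line 4 (get('d', 1) returns default since 'd' not in d): d = {'a': 10, 'b': 162, 'c': 1}

{'a': 10, 'b': 162, 'c': 1}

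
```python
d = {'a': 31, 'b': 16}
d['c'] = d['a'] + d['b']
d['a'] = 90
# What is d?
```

After line 1: d = {'a': 31, 'b': 16}
After line 2 (d['c'] = 31 + 16): d = {'a': 31, 'b': 16, 'c': 47}
After line 3: d = {'a': 90, 'b': 16, 'c': 47}

{'a': 90, 'b': 16, 'c': 47}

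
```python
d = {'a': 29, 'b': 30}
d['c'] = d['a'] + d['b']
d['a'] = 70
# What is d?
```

After line 1: d = {'a': 29, 'b': 30}
After line 2 (d['c'] = 29 + 30): d = {'a': 29, 'b': 30, 'c': 59}
After line 3: d = {'a': 70, 'b': 30, 'c': 59}

{'a': 70, 'b': 30, 'c': 59}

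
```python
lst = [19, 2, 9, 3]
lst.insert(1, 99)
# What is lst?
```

[19, 99, 2, 9, 3]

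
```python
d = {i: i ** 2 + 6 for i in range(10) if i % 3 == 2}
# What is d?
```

{2: 10, 5: 31, 8: 70}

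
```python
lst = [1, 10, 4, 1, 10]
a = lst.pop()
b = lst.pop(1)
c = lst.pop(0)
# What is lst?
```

After line 1: lst = [1, 10, 4, 1, 10]
After line 2 (pop() -> a = 10): lst = [1, 10, 4, 1]
After line 3 (pop(1) -> b = 10): lst = [1, 4, 1]
After line 4 (pop(0) -> c = 1): lst = [4, 1]

[4, 1]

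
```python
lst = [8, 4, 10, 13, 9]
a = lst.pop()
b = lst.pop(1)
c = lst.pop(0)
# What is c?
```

After line 1: lst = [8, 4, 10, 13, 9]
After line 2 (pop() -> a = 9): lst = [8, 4, 10, 13]
After line 3 (pop(1) -> b = 4): lst = [8, 10, 13]
After line 4 (pop(0) -> c = 8): lst = [10, 13]

8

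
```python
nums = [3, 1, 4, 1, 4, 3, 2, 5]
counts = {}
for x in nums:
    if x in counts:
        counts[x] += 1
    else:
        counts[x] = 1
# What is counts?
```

Initial: counts = {}, nums = [3, 1, 4, 1, 4, 3, 2, 5]
See 3: counts = {3: 1}
See 1: counts = {3: 1, 1: 1}
See 4: counts = {3: 1, 1: 1, 4: 1}
See 1: counts = {3: 1, 1: 2, 4: 1}
See 4: counts = {3: 1, 1: 2, 4: 2}
See 3: counts = {3: 2, 1: 2, 4: 2}
See 2: counts = {3: 2, 1: 2, 4: 2, 2: 1}
See 5: counts = {3: 2, 1: 2, 4: 2, 2: 1, 5: 1}

{3: 2, 1: 2, 4: 2, 2: 1, 5: 1}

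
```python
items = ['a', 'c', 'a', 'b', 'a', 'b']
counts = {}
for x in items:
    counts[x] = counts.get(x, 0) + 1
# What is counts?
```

Initial: counts = {}, items = ['a', 'c', 'a', 'b', 'a', 'b']
See 'a': counts = {'a': 1}
See 'c': counts = {'a': 1, 'c': 1}
See 'a': counts = {'a': 2, 'c': 1}
See 'b': counts = {'a': 2, 'c': 1, 'b': 1}
See 'a': counts = {'a': 3, 'c': 1, 'b': 1}
See 'b': counts = {'a': 3, 'c': 1, 'b': 2}

{'a': 3, 'c': 1, 'b': 2}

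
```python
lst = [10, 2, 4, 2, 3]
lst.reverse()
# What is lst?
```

[3, 2, 4, 2, 10]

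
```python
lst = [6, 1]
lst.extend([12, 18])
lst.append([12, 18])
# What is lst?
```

After line 1: lst = [6, 1]
After line 2 (extend unpacks [12, 18]): lst = [6, 1, 12, 18]
After line 3 (append adds [12, 18] as single element): lst = [6, 1, 12, 18, [12, 18]]

[6, 1, 12, 18, [12, 18]]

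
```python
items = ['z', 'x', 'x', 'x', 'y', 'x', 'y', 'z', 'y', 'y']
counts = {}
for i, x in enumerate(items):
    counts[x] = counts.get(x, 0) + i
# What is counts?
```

Initial: counts = {}, items = ['z', 'x', 'x', 'x', 'y', 'x', 'y', 'z', 'y', 'y']
i=0, x='z': counts = {'z': 0}
i=1, x='x': counts = {'z': 0, 'x': 1}
i=2, x='x': counts = {'z': 0, 'x': 3}
i=3, x='x': counts = {'z': 0, 'x': 6}
i=4, x='y': counts = {'z': 0, 'x': 6, 'y': 4}
i=5, x='x': counts = {'z': 0, 'x': 11, 'y': 4}
i=6, x='y': counts = {'z': 0, 'x': 11, 'y': 10}
i=7, x='z': counts = {'z': 7, 'x': 11, 'y': 10}
i=8, x='y': counts = {'z': 7, 'x': 11, 'y': 18}
i=9, x='y': counts = {'z': 7, 'x': 11, 'y': 27}

{'z': 7, 'x': 11, 'y': 27}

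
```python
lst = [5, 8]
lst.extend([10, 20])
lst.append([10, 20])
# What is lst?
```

After line 1: lst = [5, 8]
After line 2 (extend unpacks [10, 20]): lst = [5, 8, 10, 20]
After line 3 (append adds [10, 20] as single element): lst = [5, 8, 10, 20, [10, 20]]

[5, 8, 10, 20, [10, 20]]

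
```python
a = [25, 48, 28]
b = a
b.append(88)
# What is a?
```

After line 1: a = [25, 48, 28]
After line 2 (b = a is an alias, same object): a = [25, 48, 28], b = [25, 48, 28]
After line 3 (b.append mutates the shared list): a = [25, 48, 28, 88], b = [25, 48, 28, 88]

[25, 48, 28, 88]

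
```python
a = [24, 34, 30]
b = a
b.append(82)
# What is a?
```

After line 1: a = [24, 34, 30]
After line 2 (b = a is an alias, same object): a = [24, 34, 30], b = [24, 34, 30]
After line 3 (b.append mutates the shared list): a = [24, 34, 30, 82], b = [24, 34, 30, 82]

[24, 34, 30, 82]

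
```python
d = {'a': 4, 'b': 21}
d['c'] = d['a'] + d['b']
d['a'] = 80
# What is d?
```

After line 1: d = {'a': 4, 'b': 21}
After line 2 (d['c'] = 4 + 21): d = {'a': 4, 'b': 21, 'c': 25}
After line 3: d = {'a': 80, 'b': 21, 'c': 25}

{'a': 80, 'b': 21, 'c': 25}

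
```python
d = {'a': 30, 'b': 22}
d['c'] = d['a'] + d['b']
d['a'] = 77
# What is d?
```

After line 1: d = {'a': 30, 'b': 22}
After line 2 (d['c'] = 30 + 22): d = {'a': 30, 'b': 22, 'c': 52}
After line 3: d = {'a': 77, 'b': 22, 'c': 52}

{'a': 77, 'b': 22, 'c': 52}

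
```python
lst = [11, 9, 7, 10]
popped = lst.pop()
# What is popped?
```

10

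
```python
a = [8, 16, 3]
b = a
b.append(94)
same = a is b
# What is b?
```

After line 1: a = [8, 16, 3]
After line 2 (b = a is an alias, same object): a = [8, 16, 3], b = [8, 16, 3]
After line 3 (b.append mutates the shared list): a = [8, 16, 3, 94], b = [8, 16, 3, 94]
After line 4 (same = a is b; same object -> True): same = True

[8, 16, 3, 94]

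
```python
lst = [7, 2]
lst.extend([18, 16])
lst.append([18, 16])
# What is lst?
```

After line 1: lst = [7, 2]
After line 2 (extend unpacks [18, 16]): lst = [7, 2, 18, 16]
After line 3 (append adds [18, 16] as single element): lst = [7, 2, 18, 16, [18, 16]]

[7, 2, 18, 16, [18, 16]]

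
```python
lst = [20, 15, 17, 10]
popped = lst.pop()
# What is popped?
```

10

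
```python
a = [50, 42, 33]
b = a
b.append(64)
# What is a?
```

After line 1: a = [50, 42, 33]
After line 2 (b = a is an alias, same object): a = [50, 42, 33], b = [50, 42, 33]
After line 3 (b.append mutates the shared list): a = [50, 42, 33, 64], b = [50, 42, 33, 64]

[50, 42, 33, 64]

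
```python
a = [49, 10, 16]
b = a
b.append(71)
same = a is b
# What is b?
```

After line 1: a = [49, 10, 16]
After line 2 (b = a is an alias, same object): a = [49, 10, 16], b = [49, 10, 16]
After line 3 (b.append mutates the shared list): a = [49, 10, 16, 71], b = [49, 10, 16, 71]
After line 4 (same = a is b; same object -> True): same = True

[49, 10, 16, 71]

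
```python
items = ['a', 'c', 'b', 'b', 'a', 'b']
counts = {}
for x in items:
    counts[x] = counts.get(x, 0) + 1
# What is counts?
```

Initial: counts = {}, items = ['a', 'c', 'b', 'b', 'a', 'b']
See 'a': counts = {'a': 1}
See 'c': counts = {'a': 1, 'c': 1}
See 'b': counts = {'a': 1, 'c': 1, 'b': 1}
See 'b': counts = {'a': 1, 'c': 1, 'b': 2}
See 'a': counts = {'a': 2, 'c': 1, 'b': 2}
See 'b': counts = {'a': 2, 'c': 1, 'b': 3}

{'a': 2, 'c': 1, 'b': 3}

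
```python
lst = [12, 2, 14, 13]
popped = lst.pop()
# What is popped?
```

13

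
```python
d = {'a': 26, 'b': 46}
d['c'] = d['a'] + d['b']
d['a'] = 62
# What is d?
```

After line 1: d = {'a': 26, 'b': 46}
After line 2 (d['c'] = 26 + 46): d = {'a': 26, 'b': 46, 'c': 72}
After line 3: d = {'a': 62, 'b': 46, 'c': 72}

{'a': 62, 'b': 46, 'c': 72}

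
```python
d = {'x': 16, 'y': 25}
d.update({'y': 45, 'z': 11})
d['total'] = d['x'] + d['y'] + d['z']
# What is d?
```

After line 1: d = {'x': 16, 'y': 25}
After line 2 (y overwritten, z added): d = {'x': 16, 'y': 45, 'z': 11}
After line 3 (total = 16 + 45 + 11 = 72): d = {'x': 16, 'y': 45, 'z': 11, 'total': 72}

{'x': 16, 'y': 45, 'z': 11, 'total': 72}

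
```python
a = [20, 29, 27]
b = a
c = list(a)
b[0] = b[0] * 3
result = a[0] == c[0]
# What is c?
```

After line 1: a = [20, 29, 27]
After line 2 (b = a, alias): a = [20, 29, 27], b = [20, 29, 27]
After line 3 (c = list(a) is a copy, new object): c = [20, 29, 27]
After line 4 (b[0] = 20 * 3 = 60; mutates shared a/b): a = b = [60, 29, 27], c = [20, 29, 27]
After line 5 (a[0] = 60, c[0] = 20; result = False)

[20, 29, 27]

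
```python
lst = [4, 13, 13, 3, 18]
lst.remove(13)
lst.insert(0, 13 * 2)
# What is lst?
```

After line 1: lst = [4, 13, 13, 3, 18]
After line 2 (remove first 13): lst = [4, 13, 3, 18]
After line 3 (insert 26 at index 0): lst = [26, 4, 13, 3, 18]

[26, 4, 13, 3, 18]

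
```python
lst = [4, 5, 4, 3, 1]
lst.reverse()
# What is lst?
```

[1, 3, 4, 5, 4]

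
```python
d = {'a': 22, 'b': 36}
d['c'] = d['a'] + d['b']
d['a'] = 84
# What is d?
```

After line 1: d = {'a': 22, 'b': 36}
After line 2 (d['c'] = 22 + 36): d = {'a': 22, 'b': 36, 'c': 58}
After line 3: d = {'a': 84, 'b': 36, 'c': 58}

{'a': 84, 'b': 36, 'c': 58}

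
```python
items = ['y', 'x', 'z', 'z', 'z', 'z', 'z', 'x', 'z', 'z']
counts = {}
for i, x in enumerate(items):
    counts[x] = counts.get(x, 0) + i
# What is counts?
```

Initial: counts = {}, items = ['y', 'x', 'z', 'z', 'z', 'z', 'z', 'x', 'z', 'z']
i=0, x='y': counts = {'y': 0}
i=1, x='x': counts = {'y': 0, 'x': 1}
i=2, x='z': counts = {'y': 0, 'x': 1, 'z': 2}
i=3, x='z': counts = {'y': 0, 'x': 1, 'z': 5}
i=4, x='z': counts = {'y': 0, 'x': 1, 'z': 9}
i=5, x='z': counts = {'y': 0, 'x': 1, 'z': 14}
i=6, x='z': counts = {'y': 0, 'x': 1, 'z': 20}
i=7, x='x': counts = {'y': 0, 'x': 8, 'z': 20}
i=8, x='z': counts = {'y': 0, 'x': 8, 'z': 28}
i=9, x='z': counts = {'y': 0, 'x': 8, 'z': 37}

{'y': 0, 'x': 8, 'z': 37}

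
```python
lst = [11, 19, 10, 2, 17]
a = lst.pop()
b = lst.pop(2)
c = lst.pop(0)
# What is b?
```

After line 1: lst = [11, 19, 10, 2, 17]
After line 2 (pop() -> a = 17): lst = [11, 19, 10, 2]
After line 3 (pop(2) -> b = 10): lst = [11, 19, 2]
After line 4 (pop(0) -> c = 11): lst = [19, 2]

10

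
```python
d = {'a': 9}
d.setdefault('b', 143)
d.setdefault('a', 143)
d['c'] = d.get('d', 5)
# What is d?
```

After line 1: d = {'a': 9}
After line 2 (setdefault adds 'b'=143): d = {'a': 9, 'b': 143}
After line 3 (setdefault 'a' no-op, already exists): d = {'a': 9, 'b': 143}
After line 4 (get('d', 5) returns default since 'd' not in d): d = {'a': 9, 'b': 143, 'c': 5}

{'a': 9, 'b': 143, 'c': 5}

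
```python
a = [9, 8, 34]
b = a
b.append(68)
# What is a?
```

After line 1: a = [9, 8, 34]
After line 2 (b = a is an alias, same object): a = [9, 8, 34], b = [9, 8, 34]
After line 3 (b.append mutates the shared list): a = [9, 8, 34, 68], b = [9, 8, 34, 68]

[9, 8, 34, 68]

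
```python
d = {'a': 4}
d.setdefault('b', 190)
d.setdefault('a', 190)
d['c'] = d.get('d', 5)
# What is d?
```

After line 1: d = {'a': 4}
After line 2 (setdefault adds 'b'=190): d = {'a': 4, 'b': 190}
After line 3 (setdefault 'a' no-op, already exists): d = {'a': 4, 'b': 190}
After line 4 (get('d', 5) returns default since 'd' not in d): d = {'a': 4, 'b': 190, 'c': 5}

{'a': 4, 'b': 190, 'c': 5}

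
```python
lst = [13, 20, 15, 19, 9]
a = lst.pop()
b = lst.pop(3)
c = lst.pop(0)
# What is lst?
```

After line 1: lst = [13, 20, 15, 19, 9]
After line 2 (pop() -> a = 9): lst = [13, 20, 15, 19]
After line 3 (pop(3) -> b = 19): lst = [13, 20, 15]
After line 4 (pop(0) -> c = 13): lst = [20, 15]

[20, 15]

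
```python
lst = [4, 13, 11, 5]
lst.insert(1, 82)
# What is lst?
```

[4, 82, 13, 11, 5]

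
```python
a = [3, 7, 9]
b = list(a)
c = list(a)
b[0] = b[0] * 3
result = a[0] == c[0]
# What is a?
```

After line 1: a = [3, 7, 9]
After line 2 (b = list(a), copy): a = [3, 7, 9], b = [3, 7, 9]
After line 3 (c = list(a) is a copy, new object): c = [3, 7, 9]
After line 4 (b[0] = 3 * 3 = 9; only b mutates (copy)): a = [3, 7, 9], b = [9, 7, 9], c = [3, 7, 9]
After line 5 (a[0] = 3, c[0] = 3; result = True)

[3, 7, 9]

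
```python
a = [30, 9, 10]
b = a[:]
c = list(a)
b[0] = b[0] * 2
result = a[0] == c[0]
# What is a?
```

After line 1: a = [30, 9, 10]
After line 2 (b = a[:], copy): a = [30, 9, 10], b = [30, 9, 10]
After line 3 (c = list(a) is a copy, new object): c = [30, 9, 10]
After line 4 (b[0] = 30 * 2 = 60; only b mutates (copy)): a = [30, 9, 10], b = [60, 9, 10], c = [30, 9, 10]
After line 5 (a[0] = 30, c[0] = 30; result = True)

[30, 9, 10]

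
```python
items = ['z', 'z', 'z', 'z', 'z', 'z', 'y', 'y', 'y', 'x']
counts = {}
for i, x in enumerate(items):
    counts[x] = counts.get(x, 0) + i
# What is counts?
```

Initial: counts = {}, items = ['z', 'z', 'z', 'z', 'z', 'z', 'y', 'y', 'y', 'x']
i=0, x='z': counts = {'z': 0}
i=1, x='z': counts = {'z': 1}
i=2, x='z': counts = {'z': 3}
i=3, x='z': counts = {'z': 6}
i=4, x='z': counts = {'z': 10}
i=5, x='z': counts = {'z': 15}
i=6, x='y': counts = {'z': 15, 'y': 6}
i=7, x='y': counts = {'z': 15, 'y': 13}
i=8, x='y': counts = {'z': 15, 'y': 21}
i=9, x='x': counts = {'z': 15, 'y': 21, 'x': 9}

{'z': 15, 'y': 21, 'x': 9}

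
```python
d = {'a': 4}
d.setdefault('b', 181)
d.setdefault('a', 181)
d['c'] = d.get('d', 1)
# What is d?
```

After line 1: d = {'a': 4}
After line 2 (setdefault adds 'b'=181): d = {'a': 4, 'b': 181}
After line 3 (setdefault 'a' no-op, already exists): d = {'a': 4, 'b': 181}
After line 4 (get('d', 1) returns default since 'd' not in d): d = {'a': 4, 'b': 181, 'c': 1}

{'a': 4, 'b': 181, 'c': 1}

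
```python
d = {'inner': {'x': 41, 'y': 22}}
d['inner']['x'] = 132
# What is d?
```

After line 1: d = {'inner': {'x': 41, 'y': 22}}
After line 2 (inner x overwritten): d = {'inner': {'x': 132, 'y': 22}}

{'inner': {'x': 132, 'y': 22}}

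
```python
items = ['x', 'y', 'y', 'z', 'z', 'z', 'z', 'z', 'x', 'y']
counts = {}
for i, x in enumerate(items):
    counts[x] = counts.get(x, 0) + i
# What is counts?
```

Initial: counts = {}, items = ['x', 'y', 'y', 'z', 'z', 'z', 'z', 'z', 'x', 'y']
i=0, x='x': counts = {'x': 0}
i=1, x='y': counts = {'x': 0, 'y': 1}
i=2, x='y': counts = {'x': 0, 'y': 3}
i=3, x='z': counts = {'x': 0, 'y': 3, 'z': 3}
i=4, x='z': counts = {'x': 0, 'y': 3, 'z': 7}
i=5, x='z': counts = {'x': 0, 'y': 3, 'z': 12}
i=6, x='z': counts = {'x': 0, 'y': 3, 'z': 18}
i=7, x='z': counts = {'x': 0, 'y': 3, 'z': 25}
i=8, x='x': counts = {'x': 8, 'y': 3, 'z': 25}
i=9, x='y': counts = {'x': 8, 'y': 12, 'z': 25}

{'x': 8, 'y': 12, 'z': 25}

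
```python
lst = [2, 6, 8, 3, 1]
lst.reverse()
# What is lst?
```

[1, 3, 8, 6, 2]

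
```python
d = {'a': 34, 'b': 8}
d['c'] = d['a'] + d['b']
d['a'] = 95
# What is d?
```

After line 1: d = {'a': 34, 'b': 8}
After line 2 (d['c'] = 34 + 8): d = {'a': 34, 'b': 8, 'c': 42}
After line 3: d = {'a': 95, 'b': 8, 'c': 42}

{'a': 95, 'b': 8, 'c': 42}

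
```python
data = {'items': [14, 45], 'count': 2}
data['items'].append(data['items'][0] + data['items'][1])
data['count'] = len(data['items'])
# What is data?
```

After line 1: data = {'items': [14, 45], 'count': 2}
After line 2 (append 14 + 45 = 59): data = {'items': [14, 45, 59], 'count': 2}
After line 3 (count = len(items) = 3): data = {'items': [14, 45, 59], 'count': 3}

{'items': [14, 45, 59], 'count': 3}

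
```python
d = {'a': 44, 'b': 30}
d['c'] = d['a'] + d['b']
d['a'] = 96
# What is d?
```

After line 1: d = {'a': 44, 'b': 30}
After line 2 (d['c'] = 44 + 30): d = {'a': 44, 'b': 30, 'c': 74}
After line 3: d = {'a': 96, 'b': 30, 'c': 74}

{'a': 96, 'b': 30, 'c': 74}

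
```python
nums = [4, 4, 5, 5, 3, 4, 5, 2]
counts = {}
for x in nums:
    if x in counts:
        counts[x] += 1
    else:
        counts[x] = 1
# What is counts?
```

Initial: counts = {}, nums = [4, 4, 5, 5, 3, 4, 5, 2]
See 4: counts = {4: 1}
See 4: counts = {4: 2}
See 5: counts = {4: 2, 5: 1}
See 5: counts = {4: 2, 5: 2}
See 3: counts = {4: 2, 5: 2, 3: 1}
See 4: counts = {4: 3, 5: 2, 3: 1}
See 5: counts = {4: 3, 5: 3, 3: 1}
See 2: counts = {4: 3, 5: 3, 3: 1, 2: 1}

{4: 3, 5: 3, 3: 1, 2: 1}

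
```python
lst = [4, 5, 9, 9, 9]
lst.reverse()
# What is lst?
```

[9, 9, 9, 5, 4]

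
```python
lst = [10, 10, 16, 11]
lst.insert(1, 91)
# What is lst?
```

[10, 91, 10, 16, 11]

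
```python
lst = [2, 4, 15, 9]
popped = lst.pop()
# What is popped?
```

9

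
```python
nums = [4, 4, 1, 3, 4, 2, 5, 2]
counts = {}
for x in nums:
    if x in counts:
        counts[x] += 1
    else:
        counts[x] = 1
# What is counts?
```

Initial: counts = {}, nums = [4, 4, 1, 3, 4, 2, 5, 2]
See 4: counts = {4: 1}
See 4: counts = {4: 2}
See 1: counts = {4: 2, 1: 1}
See 3: counts = {4: 2, 1: 1, 3: 1}
See 4: counts = {4: 3, 1: 1, 3: 1}
See 2: counts = {4: 3, 1: 1, 3: 1, 2: 1}
See 5: counts = {4: 3, 1: 1, 3: 1, 2: 1, 5: 1}
See 2: counts = {4: 3, 1: 1, 3: 1, 2: 2, 5: 1}

{4: 3, 1: 1, 3: 1, 2: 2, 5: 1}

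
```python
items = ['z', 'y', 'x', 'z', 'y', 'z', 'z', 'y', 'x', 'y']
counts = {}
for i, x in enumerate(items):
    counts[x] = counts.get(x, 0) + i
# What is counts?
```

Initial: counts = {}, items = ['z', 'y', 'x', 'z', 'y', 'z', 'z', 'y', 'x', 'y']
i=0, x='z': counts = {'z': 0}
i=1, x='y': counts = {'z': 0, 'y': 1}
i=2, x='x': counts = {'z': 0, 'y': 1, 'x': 2}
i=3, x='z': counts = {'z': 3, 'y': 1, 'x': 2}
i=4, x='y': counts = {'z': 3, 'y': 5, 'x': 2}
i=5, x='z': counts = {'z': 8, 'y': 5, 'x': 2}
i=6, x='z': counts = {'z': 14, 'y': 5, 'x': 2}
i=7, x='y': counts = {'z': 14, 'y': 12, 'x': 2}
i=8, x='x': counts = {'z': 14, 'y': 12, 'x': 10}
i=9, x='y': counts = {'z': 14, 'y': 21, 'x': 10}

{'z': 14, 'y': 21, 'x': 10}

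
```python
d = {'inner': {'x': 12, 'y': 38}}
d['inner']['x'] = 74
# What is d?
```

After line 1: d = {'inner': {'x': 12, 'y': 38}}
After line 2 (inner x overwritten): d = {'inner': {'x': 74, 'y': 38}}

{'inner': {'x': 74, 'y': 38}}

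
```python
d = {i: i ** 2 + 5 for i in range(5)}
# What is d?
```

{0: 5, 1: 6, 2: 9, 3: 14, 4: 21}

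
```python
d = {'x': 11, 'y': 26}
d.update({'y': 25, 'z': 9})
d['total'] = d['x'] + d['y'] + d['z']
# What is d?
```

After line 1: d = {'x': 11, 'y': 26}
After line 2 (y overwritten, z added): d = {'x': 11, 'y': 25, 'z': 9}
After line 3 (total = 11 + 25 + 9 = 45): d = {'x': 11, 'y': 25, 'z': 9, 'total': 45}

{'x': 11, 'y': 25, 'z': 9, 'total': 45}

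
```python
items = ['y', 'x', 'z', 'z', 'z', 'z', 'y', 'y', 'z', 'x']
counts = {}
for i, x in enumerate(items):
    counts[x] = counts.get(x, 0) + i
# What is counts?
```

Initial: counts = {}, items = ['y', 'x', 'z', 'z', 'z', 'z', 'y', 'y', 'z', 'x']
i=0, x='y': counts = {'y': 0}
i=1, x='x': counts = {'y': 0, 'x': 1}
i=2, x='z': counts = {'y': 0, 'x': 1, 'z': 2}
i=3, x='z': counts = {'y': 0, 'x': 1, 'z': 5}
i=4, x='z': counts = {'y': 0, 'x': 1, 'z': 9}
i=5, x='z': counts = {'y': 0, 'x': 1, 'z': 14}
i=6, x='y': counts = {'y': 6, 'x': 1, 'z': 14}
i=7, x='y': counts = {'y': 13, 'x': 1, 'z': 14}
i=8, x='z': counts = {'y': 13, 'x': 1, 'z': 22}
i=9, x='x': counts = {'y': 13, 'x': 10, 'z': 22}

{'y': 13, 'x': 10, 'z': 22}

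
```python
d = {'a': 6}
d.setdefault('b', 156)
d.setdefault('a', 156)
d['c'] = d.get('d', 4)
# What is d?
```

After line 1: d = {'a': 6}
After line 2 (setdefault adds 'b'=156): d = {'a': 6, 'b': 156}
After line 3 (setdefault 'a' no-op, already exists): d = {'a': 6, 'b': 156}
After line 4 (get('d', 4) returns default since 'd' not in d): d = {'a': 6, 'b': 156, 'c': 4}

{'a': 6, 'b': 156, 'c': 4}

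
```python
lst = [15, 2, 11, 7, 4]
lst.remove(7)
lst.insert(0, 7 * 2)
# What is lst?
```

After line 1: lst = [15, 2, 11, 7, 4]
After line 2 (remove first 7): lst = [15, 2, 11, 4]
After line 3 (insert 14 at index 0): lst = [14, 15, 2, 11, 4]

[14, 15, 2, 11, 4]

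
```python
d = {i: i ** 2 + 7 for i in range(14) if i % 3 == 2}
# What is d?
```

{2: 11, 5: 32, 8: 71, 11: 128}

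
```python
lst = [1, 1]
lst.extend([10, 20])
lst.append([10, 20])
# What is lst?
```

After line 1: lst = [1, 1]
After line 2 (extend unpacks [10, 20]): lst = [1, 1, 10, 20]
After line 3 (append adds [10, 20] as single element): lst = [1, 1, 10, 20, [10, 20]]

[1, 1, 10, 20, [10, 20]]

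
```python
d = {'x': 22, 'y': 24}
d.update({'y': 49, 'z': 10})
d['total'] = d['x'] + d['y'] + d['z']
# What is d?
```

After line 1: d = {'x': 22, 'y': 24}
After line 2 (y overwritten, z added): d = {'x': 22, 'y': 49, 'z': 10}
After line 3 (total = 22 + 49 + 10 = 81): d = {'x': 22, 'y': 49, 'z': 10, 'total': 81}

{'x': 22, 'y': 49, 'z': 10, 'total': 81}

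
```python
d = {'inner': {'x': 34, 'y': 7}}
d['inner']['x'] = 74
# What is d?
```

After line 1: d = {'inner': {'x': 34, 'y': 7}}
After line 2 (inner x overwritten): d = {'inner': {'x': 74, 'y': 7}}

{'inner': {'x': 74, 'y': 7}}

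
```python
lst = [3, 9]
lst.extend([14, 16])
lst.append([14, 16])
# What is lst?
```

After line 1: lst = [3, 9]
After line 2 (extend unpacks [14, 16]): lst = [3, 9, 14, 16]
After line 3 (append adds [14, 16] as single element): lst = [3, 9, 14, 16, [14, 16]]

[3, 9, 14, 16, [14, 16]]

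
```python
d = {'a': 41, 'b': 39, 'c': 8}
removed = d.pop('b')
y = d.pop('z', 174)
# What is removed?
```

After line 1: d = {'a': 41, 'b': 39, 'c': 8}
After line 2 (pop 'b' returns 39): d = {'a': 41, 'c': 8}, removed = 39
After line 3 (pop 'z' missing, returns default 174): d = {'a': 41, 'c': 8}, y = 174

39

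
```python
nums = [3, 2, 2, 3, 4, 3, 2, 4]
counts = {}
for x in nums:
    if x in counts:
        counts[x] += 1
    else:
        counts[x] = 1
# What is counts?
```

Initial: counts = {}, nums = [3, 2, 2, 3, 4, 3, 2, 4]
See 3: counts = {3: 1}
See 2: counts = {3: 1, 2: 1}
See 2: counts = {3: 1, 2: 2}
See 3: counts = {3: 2, 2: 2}
See 4: counts = {3: 2, 2: 2, 4: 1}
See 3: counts = {3: 3, 2: 2, 4: 1}
See 2: counts = {3: 3, 2: 3, 4: 1}
See 4: counts = {3: 3, 2: 3, 4: 2}

{3: 3, 2: 3, 4: 2}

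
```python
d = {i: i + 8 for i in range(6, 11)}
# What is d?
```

{6: 14, 7: 15, 8: 16, 9: 17, 10: 18}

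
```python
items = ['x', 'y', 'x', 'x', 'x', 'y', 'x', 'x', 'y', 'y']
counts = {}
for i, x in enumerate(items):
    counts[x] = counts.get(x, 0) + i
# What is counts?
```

Initial: counts = {}, items = ['x', 'y', 'x', 'x', 'x', 'y', 'x', 'x', 'y', 'y']
i=0, x='x': counts = {'x': 0}
i=1, x='y': counts = {'x': 0, 'y': 1}
i=2, x='x': counts = {'x': 2, 'y': 1}
i=3, x='x': counts = {'x': 5, 'y': 1}
i=4, x='x': counts = {'x': 9, 'y': 1}
i=5, x='y': counts = {'x': 9, 'y': 6}
i=6, x='x': counts = {'x': 15, 'y': 6}
i=7, x='x': counts = {'x': 22, 'y': 6}
i=8, x='y': counts = {'x': 22, 'y': 14}
i=9, x='y': counts = {'x': 22, 'y': 23}

{'x': 22, 'y': 23}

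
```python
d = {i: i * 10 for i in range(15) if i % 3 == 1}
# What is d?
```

{1: 10, 4: 40, 7: 70, 10: 100, 13: 130}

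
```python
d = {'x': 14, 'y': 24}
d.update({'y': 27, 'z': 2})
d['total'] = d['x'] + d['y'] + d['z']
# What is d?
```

After line 1: d = {'x': 14, 'y': 24}
After line 2 (y overwritten, z added): d = {'x': 14, 'y': 27, 'z': 2}
After line 3 (total = 14 + 27 + 2 = 43): d = {'x': 14, 'y': 27, 'z': 2, 'total': 43}

{'x': 14, 'y': 27, 'z': 2, 'total': 43}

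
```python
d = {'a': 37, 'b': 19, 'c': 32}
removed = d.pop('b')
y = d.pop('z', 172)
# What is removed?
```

After line 1: d = {'a': 37, 'b': 19, 'c': 32}
After line 2 (pop 'b' returns 19): d = {'a': 37, 'c': 32}, removed = 19
After line 3 (pop 'z' missing, returns default 172): d = {'a': 37, 'c': 32}, y = 172

19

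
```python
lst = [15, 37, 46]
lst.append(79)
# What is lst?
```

[15, 37, 46, 79]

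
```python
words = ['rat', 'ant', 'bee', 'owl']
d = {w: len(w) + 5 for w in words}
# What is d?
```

{'rat': 8, 'ant': 8, 'bee': 8, 'owl': 8}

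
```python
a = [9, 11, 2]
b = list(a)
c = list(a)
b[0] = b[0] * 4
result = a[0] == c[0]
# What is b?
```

After line 1: a = [9, 11, 2]
After line 2 (b = list(a), copy): a = [9, 11, 2], b = [9, 11, 2]
After line 3 (c = list(a) is a copy, new object): c = [9, 11, 2]
After line 4 (b[0] = 9 * 4 = 36; only b mutates (copy)): a = [9, 11, 2], b = [36, 11, 2], c = [9, 11, 2]
After line 5 (a[0] = 9, c[0] = 9; result = True)

[36, 11, 2]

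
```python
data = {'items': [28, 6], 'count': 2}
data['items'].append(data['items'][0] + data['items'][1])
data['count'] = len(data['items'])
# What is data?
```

After line 1: data = {'items': [28, 6], 'count': 2}
After line 2 (append 28 + 6 = 34): data = {'items': [28, 6, 34], 'count': 2}
After line 3 (count = len(items) = 3): data = {'items': [28, 6, 34], 'count': 3}

{'items': [28, 6, 34], 'count': 3}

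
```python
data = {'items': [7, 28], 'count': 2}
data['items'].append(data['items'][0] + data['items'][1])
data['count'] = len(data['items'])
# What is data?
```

After line 1: data = {'items': [7, 28], 'count': 2}
After line 2 (append 7 + 28 = 35): data = {'items': [7, 28, 35], 'count': 2}
After line 3 (count = len(items) = 3): data = {'items': [7, 28, 35], 'count': 3}

{'items': [7, 28, 35], 'count': 3}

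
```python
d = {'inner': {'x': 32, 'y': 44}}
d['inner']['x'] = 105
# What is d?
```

After line 1: d = {'inner': {'x': 32, 'y': 44}}
After line 2 (inner x overwritten): d = {'inner': {'x': 105, 'y': 44}}

{'inner': {'x': 105, 'y': 44}}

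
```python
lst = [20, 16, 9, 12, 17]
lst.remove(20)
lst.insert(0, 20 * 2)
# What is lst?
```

After line 1: lst = [20, 16, 9, 12, 17]
After line 2 (remove first 20): lst = [16, 9, 12, 17]
After line 3 (insert 40 at index 0): lst = [40, 16, 9, 12, 17]

[40, 16, 9, 12, 17]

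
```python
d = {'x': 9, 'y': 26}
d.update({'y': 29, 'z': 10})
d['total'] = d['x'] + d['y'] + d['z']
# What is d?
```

After line 1: d = {'x': 9, 'y': 26}
After line 2 (y overwritten, z added): d = {'x': 9, 'y': 29, 'z': 10}
After line 3 (total = 9 + 29 + 10 = 48): d = {'x': 9, 'y': 29, 'z': 10, 'total': 48}

{'x': 9, 'y': 29, 'z': 10, 'total': 48}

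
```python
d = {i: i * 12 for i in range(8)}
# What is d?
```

{0: 0, 1: 12, 2: 24, 3: 36, 4: 48, 5: 60, 6: 72, 7: 84}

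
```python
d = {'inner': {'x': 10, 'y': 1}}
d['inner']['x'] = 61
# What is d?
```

After line 1: d = {'inner': {'x': 10, 'y': 1}}
After line 2 (inner x overwritten): d = {'inner': {'x': 61, 'y': 1}}

{'inner': {'x': 61, 'y': 1}}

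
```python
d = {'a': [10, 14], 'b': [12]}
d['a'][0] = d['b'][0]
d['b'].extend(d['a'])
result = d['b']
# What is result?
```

After line 1: d = {'a': [10, 14], 'b': [12]}
After line 2 (a[0] = b[0] = 12): d = {'a': [12, 14], 'b': [12]}
After line 3 (b.extend(a) appends [12, 14]): d = {'a': [12, 14], 'b': [12, 12, 14]}
After line 4: result = d['b'] = [12, 12, 14]

[12, 12, 14]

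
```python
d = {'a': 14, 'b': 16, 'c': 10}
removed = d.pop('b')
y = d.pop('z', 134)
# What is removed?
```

After line 1: d = {'a': 14, 'b': 16, 'c': 10}
After line 2 (pop 'b' returns 16): d = {'a': 14, 'c': 10}, removed = 16
After line 3 (pop 'z' missing, returns default 134): d = {'a': 14, 'c': 10}, y = 134

16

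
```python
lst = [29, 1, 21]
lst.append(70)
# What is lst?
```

[29, 1, 21, 70]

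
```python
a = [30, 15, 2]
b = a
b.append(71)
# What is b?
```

After line 1: a = [30, 15, 2]
After line 2 (b = a is an alias, same object): a = [30, 15, 2], b = [30, 15, 2]
After line 3 (b.append mutates the shared list): a = [30, 15, 2, 71], b = [30, 15, 2, 71]

[30, 15, 2, 71]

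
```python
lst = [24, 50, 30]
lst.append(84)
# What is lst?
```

[24, 50, 30, 84]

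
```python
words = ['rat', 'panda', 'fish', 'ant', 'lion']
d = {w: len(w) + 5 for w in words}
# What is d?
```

{'rat': 8, 'panda': 10, 'fish': 9, 'ant': 8, 'lion': 9}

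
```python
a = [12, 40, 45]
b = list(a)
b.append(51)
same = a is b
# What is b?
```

After line 1: a = [12, 40, 45]
After line 2 (b = list(a) is a shallow copy, new object): a = [12, 40, 45], b = [12, 40, 45]
After line 3 (append only mutates b): a = [12, 40, 45], b = [12, 40, 45, 51]
After line 4 (same = a is b; different objects -> False): same = False

[12, 40, 45, 51]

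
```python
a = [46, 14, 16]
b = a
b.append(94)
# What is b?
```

After line 1: a = [46, 14, 16]
After line 2 (b = a is an alias, same object): a = [46, 14, 16], b = [46, 14, 16]
After line 3 (b.append mutates the shared list): a = [46, 14, 16, 94], b = [46, 14, 16, 94]

[46, 14, 16, 94]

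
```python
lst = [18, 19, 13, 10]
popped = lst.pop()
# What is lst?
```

[18, 19, 13]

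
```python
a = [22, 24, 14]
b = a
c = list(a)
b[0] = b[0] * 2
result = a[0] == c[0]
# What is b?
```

After line 1: a = [22, 24, 14]
After line 2 (b = a, alias): a = [22, 24, 14], b = [22, 24, 14]
After line 3 (c = list(a) is a copy, new object): c = [22, 24, 14]
After line 4 (b[0] = 22 * 2 = 44; mutates shared a/b): a = b = [44, 24, 14], c = [22, 24, 14]
After line 5 (a[0] = 44, c[0] = 22; result = False)

[44, 24, 14]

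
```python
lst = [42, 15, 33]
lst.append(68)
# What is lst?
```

[42, 15, 33, 68]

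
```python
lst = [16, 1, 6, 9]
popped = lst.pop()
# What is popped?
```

9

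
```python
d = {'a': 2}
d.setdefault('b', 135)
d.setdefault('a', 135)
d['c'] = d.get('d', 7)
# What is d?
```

After line 1: d = {'a': 2}
After line 2 (setdefault adds 'b'=135): d = {'a': 2, 'b': 135}
After line 3 (setdefault 'a' no-op, already exists): d = {'a': 2, 'b': 135}
After line 4 (get('d', 7) returns default since 'd' not in d): d = {'a': 2, 'b': 135, 'c': 7}

{'a': 2, 'b': 135, 'c': 7}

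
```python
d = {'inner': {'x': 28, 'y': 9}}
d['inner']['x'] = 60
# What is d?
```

After line 1: d = {'inner': {'x': 28, 'y': 9}}
After line 2 (inner x overwritten): d = {'inner': {'x': 60, 'y': 9}}

{'inner': {'x': 60, 'y': 9}}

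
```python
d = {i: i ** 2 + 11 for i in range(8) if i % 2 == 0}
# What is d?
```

{0: 11, 2: 15, 4: 27, 6: 47}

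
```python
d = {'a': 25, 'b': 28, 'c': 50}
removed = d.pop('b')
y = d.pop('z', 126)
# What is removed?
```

After line 1: d = {'a': 25, 'b': 28, 'c': 50}
After line 2 (pop 'b' returns 28): d = {'a': 25, 'c': 50}, removed = 28
After line 3 (pop 'z' missing, returns default 126): d = {'a': 25, 'c': 50}, y = 126

28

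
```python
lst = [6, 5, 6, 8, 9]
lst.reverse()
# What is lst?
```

[9, 8, 6, 5, 6]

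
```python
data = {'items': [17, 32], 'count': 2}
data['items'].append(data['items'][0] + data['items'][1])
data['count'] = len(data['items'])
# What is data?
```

After line 1: data = {'items': [17, 32], 'count': 2}
After line 2 (append 17 + 32 = 49): data = {'items': [17, 32, 49], 'count': 2}
After line 3 (count = len(items) = 3): data = {'items': [17, 32, 49], 'count': 3}

{'items': [17, 32, 49], 'count': 3}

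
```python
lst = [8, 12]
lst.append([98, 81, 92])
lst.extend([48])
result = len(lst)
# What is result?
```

After line 1: lst = [8, 12]
After line 2 (append adds [98, 81, 92] as single element): lst = [8, 12, [98, 81, 92]]
After line 3 (extend unpacks [48], adds 48): lst = [8, 12, [98, 81, 92], 48]
After line 4: result = len(lst) = 4

4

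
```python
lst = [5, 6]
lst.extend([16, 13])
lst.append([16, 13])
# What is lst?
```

After line 1: lst = [5, 6]
After line 2 (extend unpacks [16, 13]): lst = [5, 6, 16, 13]
After line 3 (append adds [16, 13] as single element): lst = [5, 6, 16, 13, [16, 13]]

[5, 6, 16, 13, [16, 13]]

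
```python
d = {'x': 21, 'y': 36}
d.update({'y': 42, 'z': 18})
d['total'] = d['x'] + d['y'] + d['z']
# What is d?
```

After line 1: d = {'x': 21, 'y': 36}
After line 2 (y overwritten, z added): d = {'x': 21, 'y': 42, 'z': 18}
After line 3 (total = 21 + 42 + 18 = 81): d = {'x': 21, 'y': 42, 'z': 18, 'total': 81}

{'x': 21, 'y': 42, 'z': 18, 'total': 81}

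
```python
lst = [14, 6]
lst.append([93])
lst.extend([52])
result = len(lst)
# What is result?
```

After line 1: lst = [14, 6]
After line 2 (append adds [93] as single element): lst = [14, 6, [93]]
After line 3 (extend unpacks [52], adds 52): lst = [14, 6, [93], 52]
After line 4: result = len(lst) = 4

4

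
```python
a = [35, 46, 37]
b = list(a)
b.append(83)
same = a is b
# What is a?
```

After line 1: a = [35, 46, 37]
After line 2 (b = list(a) is a shallow copy, new object): a = [35, 46, 37], b = [35, 46, 37]
After line 3 (append only mutates b): a = [35, 46, 37], b = [35, 46, 37, 83]
After line 4 (same = a is b; different objects -> False): same = False

[35, 46, 37]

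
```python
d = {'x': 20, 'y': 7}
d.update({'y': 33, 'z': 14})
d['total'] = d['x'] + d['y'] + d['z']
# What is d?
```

After line 1: d = {'x': 20, 'y': 7}
After line 2 (y overwritten, z added): d = {'x': 20, 'y': 33, 'z': 14}
After line 3 (total = 20 + 33 + 14 = 67): d = {'x': 20, 'y': 33, 'z': 14, 'total': 67}

{'x': 20, 'y': 33, 'z': 14, 'total': 67}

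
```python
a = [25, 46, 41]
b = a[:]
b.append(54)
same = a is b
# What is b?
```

After line 1: a = [25, 46, 41]
After line 2 (b = a[:] is a shallow copy, new object): a = [25, 46, 41], b = [25, 46, 41]
After line 3 (append only mutates b): a = [25, 46, 41], b = [25, 46, 41, 54]
After line 4 (same = a is b; different objects -> False): same = False

[25, 46, 41, 54]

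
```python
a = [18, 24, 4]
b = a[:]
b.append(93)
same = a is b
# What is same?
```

After line 1: a = [18, 24, 4]
After line 2 (b = a[:] is a shallow copy, new object): a = [18, 24, 4], b = [18, 24, 4]
After line 3 (append only mutates b): a = [18, 24, 4], b = [18, 24, 4, 93]
After line 4 (same = a is b; different objects -> False): same = False

False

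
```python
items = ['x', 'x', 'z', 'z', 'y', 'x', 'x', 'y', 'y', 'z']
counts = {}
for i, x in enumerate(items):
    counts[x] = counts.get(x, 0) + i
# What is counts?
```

Initial: counts = {}, items = ['x', 'x', 'z', 'z', 'y', 'x', 'x', 'y', 'y', 'z']
i=0, x='x': counts = {'x': 0}
i=1, x='x': counts = {'x': 1}
i=2, x='z': counts = {'x': 1, 'z': 2}
i=3, x='z': counts = {'x': 1, 'z': 5}
i=4, x='y': counts = {'x': 1, 'z': 5, 'y': 4}
i=5, x='x': counts = {'x': 6, 'z': 5, 'y': 4}
i=6, x='x': counts = {'x': 12, 'z': 5, 'y': 4}
i=7, x='y': counts = {'x': 12, 'z': 5, 'y': 11}
i=8, x='y': counts = {'x': 12, 'z': 5, 'y': 19}
i=9, x='z': counts = {'x': 12, 'z': 14, 'y': 19}

{'x': 12, 'z': 14, 'y': 19}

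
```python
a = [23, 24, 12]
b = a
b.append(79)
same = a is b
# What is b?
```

After line 1: a = [23, 24, 12]
After line 2 (b = a is an alias, same object): a = [23, 24, 12], b = [23, 24, 12]
After line 3 (b.append mutates the shared list): a = [23, 24, 12, 79], b = [23, 24, 12, 79]
After line 4 (same = a is b; same object -> True): same = True

[23, 24, 12, 79]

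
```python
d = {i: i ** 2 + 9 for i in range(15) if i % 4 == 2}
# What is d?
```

{2: 13, 6: 45, 10: 109, 14: 205}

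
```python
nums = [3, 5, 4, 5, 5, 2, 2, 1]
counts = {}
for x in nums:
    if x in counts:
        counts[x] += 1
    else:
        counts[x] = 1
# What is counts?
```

Initial: counts = {}, nums = [3, 5, 4, 5, 5, 2, 2, 1]
See 3: counts = {3: 1}
See 5: counts = {3: 1, 5: 1}
See 4: counts = {3: 1, 5: 1, 4: 1}
See 5: counts = {3: 1, 5: 2, 4: 1}
See 5: counts = {3: 1, 5: 3, 4: 1}
See 2: counts = {3: 1, 5: 3, 4: 1, 2: 1}
See 2: counts = {3: 1, 5: 3, 4: 1, 2: 2}
See 1: counts = {3: 1, 5: 3, 4: 1, 2: 2, 1: 1}

{3: 1, 5: 3, 4: 1, 2: 2, 1: 1}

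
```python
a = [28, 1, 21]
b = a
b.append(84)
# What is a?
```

After line 1: a = [28, 1, 21]
After line 2 (b = a is an alias, same object): a = [28, 1, 21], b = [28, 1, 21]
After line 3 (b.append mutates the shared list): a = [28, 1, 21, 84], b = [28, 1, 21, 84]

[28, 1, 21, 84]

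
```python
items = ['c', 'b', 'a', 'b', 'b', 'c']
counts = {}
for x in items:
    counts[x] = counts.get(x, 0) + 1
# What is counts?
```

Initial: counts = {}, items = ['c', 'b', 'a', 'b', 'b', 'c']
See 'c': counts = {'c': 1}
See 'b': counts = {'c': 1, 'b': 1}
See 'a': counts = {'c': 1, 'b': 1, 'a': 1}
See 'b': counts = {'c': 1, 'b': 2, 'a': 1}
See 'b': counts = {'c': 1, 'b': 3, 'a': 1}
See 'c': counts = {'c': 2, 'b': 3, 'a': 1}

{'c': 2, 'b': 3, 'a': 1}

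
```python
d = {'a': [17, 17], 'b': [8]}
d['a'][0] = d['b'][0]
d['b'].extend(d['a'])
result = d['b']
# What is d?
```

After line 1: d = {'a': [17, 17], 'b': [8]}
After line 2 (a[0] = b[0] = 8): d = {'a': [8, 17], 'b': [8]}
After line 3 (b.extend(a) appends [8, 17]): d = {'a': [8, 17], 'b': [8, 8, 17]}
After line 4: result = d['b'] = [8, 8, 17]

{'a': [8, 17], 'b': [8, 8, 17]}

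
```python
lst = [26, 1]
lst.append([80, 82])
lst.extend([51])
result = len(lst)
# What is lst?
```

After line 1: lst = [26, 1]
After line 2 (append adds [80, 82] as single element): lst = [26, 1, [80, 82]]
After line 3 (extend unpacks [51], adds 51): lst = [26, 1, [80, 82], 51]
After line 4: result = len(lst) = 4

[26, 1, [80, 82], 51]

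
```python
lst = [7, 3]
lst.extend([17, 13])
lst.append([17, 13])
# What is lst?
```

After line 1: lst = [7, 3]
After line 2 (extend unpacks [17, 13]): lst = [7, 3, 17, 13]
After line 3 (append adds [17, 13] as single element): lst = [7, 3, 17, 13, [17, 13]]

[7, 3, 17, 13, [17, 13]]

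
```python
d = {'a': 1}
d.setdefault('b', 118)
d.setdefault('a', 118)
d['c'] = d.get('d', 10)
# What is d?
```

After line 1: d = {'a': 1}
After line 2 (setdefault adds 'b'=118): d = {'a': 1, 'b': 118}
After line 3 (setdefault 'a' no-op, already exists): d = {'a': 1, 'b': 118}
After line 4 (get('d', 10) returns default since 'd' not in d): d = {'a': 1, 'b': 118, 'c': 10}

{'a': 1, 'b': 118, 'c': 10}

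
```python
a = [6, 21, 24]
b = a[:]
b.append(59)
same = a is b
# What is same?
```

After line 1: a = [6, 21, 24]
After line 2 (b = a[:] is a shallow copy, new object): a = [6, 21, 24], b = [6, 21, 24]
After line 3 (append only mutates b): a = [6, 21, 24], b = [6, 21, 24, 59]
After line 4 (same = a is b; different objects -> False): same = False

False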